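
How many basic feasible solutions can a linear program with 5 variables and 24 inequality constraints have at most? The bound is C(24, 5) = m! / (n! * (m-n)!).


Each vertex corresponds to some choice of n active constraints out of m, so the number of vertices is at most C(m, n) = m! / (n!(m-n)!).
m = 24, n = 5
Numerator: 24 * 23 * 22 * 21 * 20
Denominator: 5! = 120
C(24, 5) = 42504


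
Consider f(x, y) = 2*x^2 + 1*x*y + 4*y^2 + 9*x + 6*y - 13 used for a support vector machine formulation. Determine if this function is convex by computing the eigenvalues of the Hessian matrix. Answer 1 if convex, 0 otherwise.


The Hessian of f(x,y) = 2*x^2 + 1*x*y + 4*y^2 + 9*x + 6*y - 13 is:
H = [[4, 1], [1, 8]]
Trace = 4 + 8 = 12
Determinant = 4*8 - (1)^2 = 31
Discriminant = (12)^2 - 4*31 = 20.0
Eigenvalues: lambda_1 = 3.7639, lambda_2 = 8.2361
The function is convex.

1


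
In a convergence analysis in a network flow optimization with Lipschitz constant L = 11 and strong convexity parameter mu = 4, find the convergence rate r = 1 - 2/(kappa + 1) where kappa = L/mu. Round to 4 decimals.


Step 1: Compute the condition number.
kappa = L/mu = 11/4 = 2.75
Step 2: Compute the convergence rate.
r = 1 - 2/(kappa + 1) = 1 - 2*mu/(L + mu) = (L - mu)/(L + mu) = 7/15 = 0.4667


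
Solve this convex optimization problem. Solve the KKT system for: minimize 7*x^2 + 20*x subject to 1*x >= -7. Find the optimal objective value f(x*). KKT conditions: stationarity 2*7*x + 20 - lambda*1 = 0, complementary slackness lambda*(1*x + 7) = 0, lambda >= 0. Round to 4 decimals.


Step 1: Try lambda = 0 (constraint inactive).
Stationarity: 2*7*x + 20 = 0
x* = -20/(2*7) = -10/7 = -1.4286 (rounded; the exact value -10/7 is used below)
Check constraint: 1*-1.4286 = -1.4286 >= -7 -- satisfied.
Step 2: Compute optimal value.
f(x*) = 7*(-10/7)^2 + 20*(-10/7) = -14.2857


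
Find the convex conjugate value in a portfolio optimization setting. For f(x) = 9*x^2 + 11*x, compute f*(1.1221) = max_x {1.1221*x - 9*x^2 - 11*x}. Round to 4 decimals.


f*(y) = sup_x {y*x - a*x^2 - b*x} = sup_x {(y-b)*x - a*x^2}
FOC: (y - b) - 2a*x = 0 => x* = (y - b)/(2a)
x* = (1.1221 - 11)/(2*9) = -0.5488
f*(1.1221) = (y-b)^2/(4a) = (1.1221 - 11)^2/(4*9)
= 97.5729/36 = 2.7104


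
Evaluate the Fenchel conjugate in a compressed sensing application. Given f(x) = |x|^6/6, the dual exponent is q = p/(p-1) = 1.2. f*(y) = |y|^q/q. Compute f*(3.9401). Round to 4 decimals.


The conjugate exponent q satisfies 1/p + 1/q = 1.
p = 6, so q = 6/(6 - 1) = 1.2
|y|^q = 3.9401^1.2 = 5.1833
f*(3.9401) = 5.1833 / 1.2 = 4.3194


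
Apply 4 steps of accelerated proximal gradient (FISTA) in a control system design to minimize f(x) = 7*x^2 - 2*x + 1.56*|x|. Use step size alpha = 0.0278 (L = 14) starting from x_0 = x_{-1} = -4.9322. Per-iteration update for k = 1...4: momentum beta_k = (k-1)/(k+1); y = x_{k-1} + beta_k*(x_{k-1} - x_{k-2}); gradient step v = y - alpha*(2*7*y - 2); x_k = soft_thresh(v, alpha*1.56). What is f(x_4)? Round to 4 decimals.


FISTA on f(x) = 7*x^2 - 2*x + 1.56*|x|
L = 14, alpha = 0.0278
Iteration 1: beta = 0.0, y = -4.9322 + 0.0*(-4.9322 + 4.9322) = -4.9322
  grad(y) = -71.0508, v = y - alpha*grad = -2.957
  prox(v) = soft_thresh(-2.957, 0.0434) = -2.9136
Iteration 2: beta = 0.3333, y = -2.9136 + 0.3333*(-2.9136 + 4.9322) = -2.2408
  grad(y) = -33.3706, v = y - alpha*grad = -1.3131
  prox(v) = soft_thresh(-1.3131, 0.0434) = -1.2697
Iteration 3: beta = 0.5, y = -1.2697 + 0.5*(-1.2697 + 2.9136) = -0.4477
  grad(y) = -8.2681, v = y - alpha*grad = -0.2179
  prox(v) = soft_thresh(-0.2179, 0.0434) = -0.1745
Iteration 4: beta = 0.6, y = -0.1745 + 0.6*(-0.1745 + 1.2697) = 0.4826
  grad(y) = 4.7566, v = y - alpha*grad = 0.3504
  prox(v) = soft_thresh(0.3504, 0.0434) = 0.307
f(x_4) = 7*0.307^2 - 2*0.307 + 1.56*|0.307| = 0.5247


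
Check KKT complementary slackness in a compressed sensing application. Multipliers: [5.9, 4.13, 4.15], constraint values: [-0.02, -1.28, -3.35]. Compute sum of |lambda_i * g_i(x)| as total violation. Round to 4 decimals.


KKT complementary slackness check:
lambda_1 * g_1 = 5.9 * -0.02 = -0.118
lambda_2 * g_2 = 4.13 * -1.28 = -5.2864
lambda_3 * g_3 = 4.15 * -3.35 = -13.9025
Total violation = 0.118 + 5.2864 + 13.9025 = 19.3069


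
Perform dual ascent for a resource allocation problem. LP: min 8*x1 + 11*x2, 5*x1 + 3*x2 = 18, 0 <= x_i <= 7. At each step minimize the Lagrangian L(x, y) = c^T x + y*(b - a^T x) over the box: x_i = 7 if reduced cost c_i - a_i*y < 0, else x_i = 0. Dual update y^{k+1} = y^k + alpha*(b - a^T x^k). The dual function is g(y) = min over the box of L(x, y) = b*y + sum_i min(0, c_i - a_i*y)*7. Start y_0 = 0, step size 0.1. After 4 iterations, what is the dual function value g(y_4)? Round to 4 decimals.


Dual ascent for LP: min 8*x1 + 11*x2, 5*x1 + 3*x2 = 18, 0 <= x_i <= 7
Step 1: y^k = 0.0, reduced costs: (8.0, 11.0)
  x^k = (0.0, 0.0), subgradient = b - a^T x = 18.0
  y^{k+1} = 0.0 + 0.1*18.0 = 1.8
Step 2: y^k = 1.8, reduced costs: (-1.0, 5.6)
  x^k = (7.0, 0.0), subgradient = b - a^T x = -17.0
  y^{k+1} = 1.8 + 0.1*-17.0 = 0.1
Step 3: y^k = 0.1, reduced costs: (7.5, 10.7)
  x^k = (0.0, 0.0), subgradient = b - a^T x = 18.0
  y^{k+1} = 0.1 + 0.1*18.0 = 1.9
Step 4: y^k = 1.9, reduced costs: (-1.5, 5.3)
  x^k = (7.0, 0.0), subgradient = b - a^T x = -17.0
  y^{k+1} = 1.9 + 0.1*-17.0 = 0.2
Dual objective at y_4 = 0.2: reduced costs (7.0, 10.4), box minimizer x = (0.0, 0.0)
g(y_4) = b*y + (c1 - a1*y)*x1 + (c2 - a2*y)*x2 = 18*0.2 + 7.0*0.0 + 10.4*0.0 = 3.6 + 0.0 + 0.0 = 3.6


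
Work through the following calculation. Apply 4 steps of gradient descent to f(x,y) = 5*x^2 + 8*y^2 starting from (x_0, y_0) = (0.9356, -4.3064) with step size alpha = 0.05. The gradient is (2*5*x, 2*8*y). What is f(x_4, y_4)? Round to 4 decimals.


Gradient descent on f(x,y) = 5*x^2 + 8*y^2.
Starting point: (0.9356, -4.3064), alpha = 0.05
Step 1: grad_x = 2*5*0.9356 = 9.356, grad_y = 2*8*-4.3064 = -68.9024
  x_1 = 0.9356 - 0.05*9.356 = 0.4678
  y_1 = -4.3064 - 0.05*-68.9024 = -0.8613
Step 2: grad_x = 2*5*0.4678 = 4.678, grad_y = 2*8*-0.8613 = -13.7805
  x_2 = 0.4678 - 0.05*4.678 = 0.2339
  y_2 = -0.8613 - 0.05*-13.7805 = -0.1723
Step 3: grad_x = 2*5*0.2339 = 2.339, grad_y = 2*8*-0.1723 = -2.7561
  x_3 = 0.2339 - 0.05*2.339 = 0.117
  y_3 = -0.1723 - 0.05*-2.7561 = -0.0345
Step 4: grad_x = 2*5*0.117 = 1.1695, grad_y = 2*8*-0.0345 = -0.5512
  x_4 = 0.117 - 0.05*1.1695 = 0.0585
  y_4 = -0.0345 - 0.05*-0.5512 = -0.0069
f(0.0585, -0.0069) = 5*0.0585^2 + 8*(-0.0069)^2 = 0.0175


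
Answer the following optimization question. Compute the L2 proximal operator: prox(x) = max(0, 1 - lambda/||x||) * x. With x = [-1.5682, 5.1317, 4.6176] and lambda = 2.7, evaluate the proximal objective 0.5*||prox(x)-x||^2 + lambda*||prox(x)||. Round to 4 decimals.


Step 1: Compute ||x||.
||x|| = 7.0793
Step 2: Compute scaling factor.
scale = max(0, 1 - 2.7/7.0793) = 0.6186
Step 3: prox(x) = [-0.9701, 3.1745, 2.8565]
||prox(x)|| = 4.3793
Step 4: Proximal objective.
0.5*||prox-x||^2 = 3.645
lambda*||prox|| = 11.8241
Total = 15.469


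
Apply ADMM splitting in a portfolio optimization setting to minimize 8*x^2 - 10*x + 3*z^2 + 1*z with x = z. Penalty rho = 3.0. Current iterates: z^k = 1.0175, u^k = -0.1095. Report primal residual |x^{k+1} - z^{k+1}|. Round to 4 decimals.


ADMM iteration with rho = 3.0, z^k = 1.0175, u^k = -0.1095
Step 1: x-update.
Minimize 8*x^2 - 10*x + (3.0/2)*(x - 1.0175 - 0.1095)^2
FOC: (2*8 + 3.0)*x = 10 + 3.0*(1.0175 + 0.1095)
x^{k+1} = 0.7043
Step 2: z-update.
Minimize 3*z^2 + 1*z + (3.0/2)*(0.7043 - z - 0.1095)^2
FOC: (2*3 + 3.0)*z = -1 + 3.0*(0.7043 - 0.1095)
z^{k+1} = 0.0871
Step 3: u-update.
u^{k+1} = -0.1095 + 0.7043 - 0.0871 = 0.5076
Step 4: Primal residual = |0.7043 - 0.0871| = 0.6171


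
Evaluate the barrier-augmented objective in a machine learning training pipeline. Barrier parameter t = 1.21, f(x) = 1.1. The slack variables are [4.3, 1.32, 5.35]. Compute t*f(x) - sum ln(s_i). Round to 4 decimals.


Step 1: Compute log-barrier.
ln values: [1.4586, 0.2776, 1.6771]
phi = -(1.4586 + 0.2776 + 1.6771) = -3.4133
Step 2: Compute augmented objective.
t*f(x) = 1.21*1.1 = 1.331
Total = 1.331 - 3.4133 = -2.0823


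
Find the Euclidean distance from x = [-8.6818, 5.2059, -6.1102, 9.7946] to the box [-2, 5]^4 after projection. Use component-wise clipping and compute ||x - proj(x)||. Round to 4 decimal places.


Project each component onto [-2, 5].
clip(-8.6818) = -2.0, clip(5.2059) = 5.0, clip(-6.1102) = -2.0, clip(9.7946) = 5.0
Projection = [-2.0, 5.0, -2.0, 5.0]
Squared diffs: [44.6465, 0.0424, 16.8937, 22.9882]
Distance = sqrt(84.5708) = 9.1962


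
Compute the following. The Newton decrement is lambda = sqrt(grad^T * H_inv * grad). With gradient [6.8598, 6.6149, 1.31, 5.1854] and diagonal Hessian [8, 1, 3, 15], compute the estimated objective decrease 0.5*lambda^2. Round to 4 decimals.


Step 1: H is diagonal, so H^(-1) * g = [0.8575, 6.6149, 0.4367, 0.3457].
Step 2: g^T H^(-1) g = sum_i g_i^2 / H_ii
  = (6.8598)^2/8 + (6.6149)^2/1 + (1.31)^2/3 + (5.1854)^2/15
  = 5.8821 + 43.7569 + 0.572 + 1.7926 = 52.0036
Step 3: Objective decrease = 0.5 * g^T H^(-1) g = 26.0018


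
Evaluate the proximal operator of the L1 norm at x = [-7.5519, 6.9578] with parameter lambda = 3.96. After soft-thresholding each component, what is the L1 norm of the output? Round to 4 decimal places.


Soft-thresholding with lambda = 3.96:
prox(-7.5519) = sign(-7.5519)*max(|-7.5519| - 3.96, 0) = -3.5919
prox(6.9578) = sign(6.9578)*max(|6.9578| - 3.96, 0) = 2.9978
prox(x) = [-3.5919, 2.9978]
||prox(x)||_1 = 3.5919 + 2.9978 = 6.5897


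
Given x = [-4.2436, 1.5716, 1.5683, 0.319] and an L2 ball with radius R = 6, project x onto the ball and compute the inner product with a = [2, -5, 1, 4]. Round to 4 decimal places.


Step 1: Compute ||x|| (intermediates to 6 decimals).
||x|| = sqrt((-4.2436)^2 + 1.5716^2 + 1.5683^2 + 0.319^2) = 4.799937
Step 2: Project.
Since ||x|| <= R, proj = x (no scaling needed).
proj(x) = [-4.2436, 1.5716, 1.5683, 0.319]
Step 3: Dot product.
a^T * proj(x) = 2*(-4.2436) - 5*1.5716 + 1*1.5683 + 4*0.319 = -13.5009


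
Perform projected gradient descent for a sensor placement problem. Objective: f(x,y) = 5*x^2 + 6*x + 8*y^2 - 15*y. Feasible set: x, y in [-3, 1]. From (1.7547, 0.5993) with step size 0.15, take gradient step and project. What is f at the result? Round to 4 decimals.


Step 1: Compute gradient at (1.7547, 0.5993).
grad_x = 2*5*1.7547 + 6 = 23.547
grad_y = 2*8*0.5993 - 15 = -5.4112
Step 2: Gradient step.
x_raw = 1.7547 - 0.15*23.547 = -1.7774
y_raw = 0.5993 - 0.15*-5.4112 = 1.411
Step 3: Project onto [-3, 1].
x_proj = clip(-1.7774) = -1.7774
y_proj = clip(1.411) = 1.0
Step 4: Evaluate f.
f(-1.7774, 1.0) = -1.8692


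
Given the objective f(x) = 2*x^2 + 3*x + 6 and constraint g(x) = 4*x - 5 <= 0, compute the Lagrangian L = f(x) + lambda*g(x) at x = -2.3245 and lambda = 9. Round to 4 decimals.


Step 1: Evaluate f(x).
f(-2.3245) = 2*(-2.3245)^2 + 3*(-2.3245) + 6 = 9.8331
Step 2: Evaluate g(x).
g(-2.3245) = 4*-2.3245 - 5 = -14.298
Step 3: Compute Lagrangian.
L = 9.8331 + 9*-14.298 = -118.8489


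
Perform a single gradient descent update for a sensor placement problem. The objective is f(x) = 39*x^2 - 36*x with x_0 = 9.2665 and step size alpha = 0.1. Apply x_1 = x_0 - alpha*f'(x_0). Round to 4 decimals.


We compute the gradient at x_0 and apply the update.
f'(x) = 78*x - 36
f'(9.2665) = 78*9.2665 - 36 = 686.787
x_1 = 9.2665 - 0.1*686.787 = -59.4122


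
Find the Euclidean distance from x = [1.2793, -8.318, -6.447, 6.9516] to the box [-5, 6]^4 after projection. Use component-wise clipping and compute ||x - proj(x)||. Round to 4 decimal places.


Project each component onto [-5, 6].
clip(1.2793) = 1.2793, clip(-8.318) = -5.0, clip(-6.447) = -5.0, clip(6.9516) = 6.0
Projection = [1.2793, -5.0, -5.0, 6.0]
Squared diffs: [0.0, 11.0091, 2.0938, 0.9055]
Distance = sqrt(14.0084) = 3.7428


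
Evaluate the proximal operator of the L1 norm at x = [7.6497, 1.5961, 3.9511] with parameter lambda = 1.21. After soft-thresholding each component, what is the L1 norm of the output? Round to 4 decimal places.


Soft-thresholding with lambda = 1.21:
prox(7.6497) = sign(7.6497)*max(|7.6497| - 1.21, 0) = 6.4397
prox(1.5961) = sign(1.5961)*max(|1.5961| - 1.21, 0) = 0.3861
prox(3.9511) = sign(3.9511)*max(|3.9511| - 1.21, 0) = 2.7411
prox(x) = [6.4397, 0.3861, 2.7411]
||prox(x)||_1 = 6.4397 + 0.3861 + 2.7411 = 9.5669


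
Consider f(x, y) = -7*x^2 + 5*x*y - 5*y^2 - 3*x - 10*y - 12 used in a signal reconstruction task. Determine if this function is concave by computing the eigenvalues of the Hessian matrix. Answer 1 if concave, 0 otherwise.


The Hessian of f(x,y) = -7*x^2 + 5*x*y - 5*y^2 - 3*x - 10*y - 12 is:
H = [[-14, 5], [5, -10]]
Trace = -14 - 10 = -24
Determinant = -14*-10 - (5)^2 = 115
Discriminant = (-24)^2 - 4*115 = 116.0
Eigenvalues: lambda_1 = -17.3852, lambda_2 = -6.6148
The function is concave.

1


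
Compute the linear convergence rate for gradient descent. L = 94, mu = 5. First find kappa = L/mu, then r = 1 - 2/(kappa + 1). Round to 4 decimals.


Step 1: Compute the condition number.
kappa = L/mu = 94/5 = 18.8
Step 2: Compute the convergence rate.
r = 1 - 2/(kappa + 1) = 1 - 2*mu/(L + mu) = (L - mu)/(L + mu) = 89/99 = 0.899


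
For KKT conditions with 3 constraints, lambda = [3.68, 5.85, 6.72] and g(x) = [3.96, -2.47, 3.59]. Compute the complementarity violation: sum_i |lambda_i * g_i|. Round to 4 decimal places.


KKT complementary slackness check:
lambda_1 * g_1 = 3.68 * 3.96 = 14.5728
lambda_2 * g_2 = 5.85 * -2.47 = -14.4495
lambda_3 * g_3 = 6.72 * 3.59 = 24.1248
Total violation = 14.5728 + 14.4495 + 24.1248 = 53.1471


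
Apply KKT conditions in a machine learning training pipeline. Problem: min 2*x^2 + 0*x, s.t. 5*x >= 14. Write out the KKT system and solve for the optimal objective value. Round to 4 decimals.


Step 1: Try lambda = 0 (constraint inactive).
x_unc = 0/(2*2) = 0.0
Check: 5*0.0 = 0.0 < 14 -- violated!
Step 2: Constraint must be active: 5*x = 14
x* = 14/5 = 2.8
lambda = (2*2*2.8 + 0)/5 = 2.24
Step 3: Compute optimal value.
f(x*) = 2*2.8^2 + 0*2.8 = 15.68


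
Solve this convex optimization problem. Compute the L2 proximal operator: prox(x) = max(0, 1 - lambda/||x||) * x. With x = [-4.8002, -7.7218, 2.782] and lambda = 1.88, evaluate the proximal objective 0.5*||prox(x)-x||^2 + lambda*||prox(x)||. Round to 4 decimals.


Step 1: Compute ||x||.
||x|| = 9.5083
Step 2: Compute scaling factor.
scale = max(0, 1 - 1.88/9.5083) = 0.8023
Step 3: prox(x) = [-3.8511, -6.195, 2.2319]
||prox(x)|| = 7.6283
Step 4: Proximal objective.
0.5*||prox-x||^2 = 1.7672
lambda*||prox|| = 14.3412
Total = 16.1084


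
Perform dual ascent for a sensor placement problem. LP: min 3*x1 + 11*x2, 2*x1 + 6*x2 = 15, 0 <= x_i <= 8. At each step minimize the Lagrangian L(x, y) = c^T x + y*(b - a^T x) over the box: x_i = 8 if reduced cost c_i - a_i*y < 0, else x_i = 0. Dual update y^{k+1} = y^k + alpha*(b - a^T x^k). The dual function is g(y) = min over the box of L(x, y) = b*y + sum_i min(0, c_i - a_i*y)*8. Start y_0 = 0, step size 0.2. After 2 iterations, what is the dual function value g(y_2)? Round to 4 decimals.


Dual ascent for LP: min 3*x1 + 11*x2, 2*x1 + 6*x2 = 15, 0 <= x_i <= 8
Step 1: y^k = 0.0, reduced costs: (3.0, 11.0)
  x^k = (0.0, 0.0), subgradient = b - a^T x = 15.0
  y^{k+1} = 0.0 + 0.2*15.0 = 3.0
Step 2: y^k = 3.0, reduced costs: (-3.0, -7.0)
  x^k = (8.0, 8.0), subgradient = b - a^T x = -49.0
  y^{k+1} = 3.0 + 0.2*-49.0 = -6.8
Dual objective at y_2 = -6.8: reduced costs (16.6, 51.8), box minimizer x = (0.0, 0.0)
g(y_2) = b*y + (c1 - a1*y)*x1 + (c2 - a2*y)*x2 = 15*(-6.8) + 16.6*0.0 + 51.8*0.0 = -102.0 + 0.0 + 0.0 = -102.0


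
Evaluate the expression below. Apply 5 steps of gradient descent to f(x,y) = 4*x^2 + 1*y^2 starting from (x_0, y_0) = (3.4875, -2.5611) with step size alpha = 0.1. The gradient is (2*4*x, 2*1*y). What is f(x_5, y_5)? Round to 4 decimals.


Gradient descent on f(x,y) = 4*x^2 + 1*y^2.
Starting point: (3.4875, -2.5611), alpha = 0.1
Step 1: grad_x = 2*4*3.4875 = 27.9, grad_y = 2*1*-2.5611 = -5.1222
  x_1 = 3.4875 - 0.1*27.9 = 0.6975
  y_1 = -2.5611 - 0.1*-5.1222 = -2.0489
Step 2: grad_x = 2*4*0.6975 = 5.58, grad_y = 2*1*-2.0489 = -4.0978
  x_2 = 0.6975 - 0.1*5.58 = 0.1395
  y_2 = -2.0489 - 0.1*-4.0978 = -1.6391
Step 3: grad_x = 2*4*0.1395 = 1.116, grad_y = 2*1*-1.6391 = -3.2782
  x_3 = 0.1395 - 0.1*1.116 = 0.0279
  y_3 = -1.6391 - 0.1*-3.2782 = -1.3113
Step 4: grad_x = 2*4*0.0279 = 0.2232, grad_y = 2*1*-1.3113 = -2.6226
  x_4 = 0.0279 - 0.1*0.2232 = 0.0056
  y_4 = -1.3113 - 0.1*-2.6226 = -1.049
Step 5: grad_x = 2*4*0.0056 = 0.0446, grad_y = 2*1*-1.049 = -2.0981
  x_5 = 0.0056 - 0.1*0.0446 = 0.0011
  y_5 = -1.049 - 0.1*-2.0981 = -0.8392
f(0.0011, -0.8392) = 4*0.0011^2 + 1*(-0.8392)^2 = 0.7043


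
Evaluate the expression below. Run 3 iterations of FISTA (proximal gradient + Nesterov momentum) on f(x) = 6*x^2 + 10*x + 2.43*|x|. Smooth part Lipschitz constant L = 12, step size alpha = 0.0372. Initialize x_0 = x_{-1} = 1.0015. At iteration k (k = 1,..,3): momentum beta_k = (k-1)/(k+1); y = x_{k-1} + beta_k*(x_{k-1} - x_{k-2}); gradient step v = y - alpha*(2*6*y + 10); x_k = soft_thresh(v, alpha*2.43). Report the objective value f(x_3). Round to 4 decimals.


FISTA on f(x) = 6*x^2 + 10*x + 2.43*|x|
L = 12, alpha = 0.0372
Iteration 1: beta = 0.0, y = 1.0015 + 0.0*(1.0015 - 1.0015) = 1.0015
  grad(y) = 22.018, v = y - alpha*grad = 0.1824
  prox(v) = soft_thresh(0.1824, 0.0904) = 0.092
Iteration 2: beta = 0.3333, y = 0.092 + 0.3333*(0.092 - 1.0015) = -0.2111
  grad(y) = 7.4666, v = y - alpha*grad = -0.4889
  prox(v) = soft_thresh(-0.4889, 0.0904) = -0.3985
Iteration 3: beta = 0.5, y = -0.3985 + 0.5*(-0.3985 - 0.092) = -0.6437
  grad(y) = 2.2751, v = y - alpha*grad = -0.7284
  prox(v) = soft_thresh(-0.7284, 0.0904) = -0.638
f(x_3) = 6*(-0.638)^2 + 10*(-0.638) + 2.43*|-0.638| = -2.3874


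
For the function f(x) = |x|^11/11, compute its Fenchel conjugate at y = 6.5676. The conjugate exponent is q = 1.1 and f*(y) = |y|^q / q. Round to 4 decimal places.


The conjugate exponent q satisfies 1/p + 1/q = 1.
p = 11, so q = 11/(11 - 1) = 1.1
|y|^q = 6.5676^1.1 = 7.9277
f*(6.5676) = 7.9277 / 1.1 = 7.207


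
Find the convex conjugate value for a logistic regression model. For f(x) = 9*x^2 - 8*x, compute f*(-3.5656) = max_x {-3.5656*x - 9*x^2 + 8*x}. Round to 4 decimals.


f*(y) = sup_x {y*x - a*x^2 - b*x} = sup_x {(y-b)*x - a*x^2}
FOC: (y - b) - 2a*x = 0 => x* = (y - b)/(2a)
x* = (-3.5656 + 8)/(2*9) = 0.2464
f*(-3.5656) = (y-b)^2/(4a) = (-3.5656 + 8)^2/(4*9)
= 19.6639/36 = 0.5462


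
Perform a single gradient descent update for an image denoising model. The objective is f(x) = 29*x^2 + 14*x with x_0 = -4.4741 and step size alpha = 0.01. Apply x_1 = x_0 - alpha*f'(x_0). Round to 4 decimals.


We compute the gradient at x_0 and apply the update.
f'(x) = 58*x + 14
f'(-4.4741) = 58*-4.4741 + 14 = -245.4978
x_1 = -4.4741 - 0.01*-245.4978 = -2.0191


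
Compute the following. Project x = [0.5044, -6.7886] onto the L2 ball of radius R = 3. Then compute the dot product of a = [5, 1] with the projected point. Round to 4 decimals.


Step 1: Compute ||x|| (intermediates to 6 decimals).
||x|| = sqrt(0.5044^2 + (-6.7886)^2) = 6.807313
Step 2: Project.
Since ||x|| > R, scale = R/||x|| = 3/6.807313 = 0.440703, proj(x) = scale * x
proj(x) = [0.222291, -2.991756]
Step 3: Dot product.
a^T * proj(x) = 5*0.222291 + 1*(-2.991756) = -1.8803


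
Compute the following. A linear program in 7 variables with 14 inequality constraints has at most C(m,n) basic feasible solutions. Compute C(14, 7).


Each vertex corresponds to some choice of n active constraints out of m, so the number of vertices is at most C(m, n) = m! / (n!(m-n)!).
m = 14, n = 7
Numerator: 14 * 13 * 12 * 11 * 10 * 9 * 8
Denominator: 7! = 5040
C(14, 7) = 3432


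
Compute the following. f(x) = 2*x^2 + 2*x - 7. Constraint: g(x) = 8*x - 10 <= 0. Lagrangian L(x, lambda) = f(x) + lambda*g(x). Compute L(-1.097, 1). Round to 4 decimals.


Step 1: Evaluate f(x).
f(-1.097) = 2*(-1.097)^2 + 2*(-1.097) - 7 = -6.7872
Step 2: Evaluate g(x).
g(-1.097) = 8*-1.097 - 10 = -18.776
Step 3: Compute Lagrangian.
L = -6.7872 + 1*-18.776 = -25.5632


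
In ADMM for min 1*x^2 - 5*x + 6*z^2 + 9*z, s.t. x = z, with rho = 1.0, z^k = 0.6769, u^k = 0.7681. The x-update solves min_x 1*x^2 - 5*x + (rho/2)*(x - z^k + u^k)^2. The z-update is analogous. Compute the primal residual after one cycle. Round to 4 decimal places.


ADMM iteration with rho = 1.0, z^k = 0.6769, u^k = 0.7681
Step 1: x-update.
Minimize 1*x^2 - 5*x + (1.0/2)*(x - 0.6769 + 0.7681)^2
FOC: (2*1 + 1.0)*x = 5 + 1.0*(0.6769 - 0.7681)
x^{k+1} = 1.6363
Step 2: z-update.
Minimize 6*z^2 + 9*z + (1.0/2)*(1.6363 - z + 0.7681)^2
FOC: (2*6 + 1.0)*z = -9 + 1.0*(1.6363 + 0.7681)
z^{k+1} = -0.5074
Step 3: u-update.
u^{k+1} = 0.7681 + 1.6363 + 0.5074 = 2.9117
Step 4: Primal residual = |1.6363 + 0.5074| = 2.1436


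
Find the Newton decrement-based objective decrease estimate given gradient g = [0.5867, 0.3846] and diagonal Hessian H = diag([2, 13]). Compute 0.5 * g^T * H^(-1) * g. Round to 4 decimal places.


Step 1: H is diagonal, so H^(-1) * g = [0.2934, 0.0296].
Step 2: g^T H^(-1) g = sum_i g_i^2 / H_ii
  = (0.5867)^2/2 + (0.3846)^2/13
  = 0.1721 + 0.0114 = 0.1835
Step 3: Objective decrease = 0.5 * g^T H^(-1) g = 0.0917


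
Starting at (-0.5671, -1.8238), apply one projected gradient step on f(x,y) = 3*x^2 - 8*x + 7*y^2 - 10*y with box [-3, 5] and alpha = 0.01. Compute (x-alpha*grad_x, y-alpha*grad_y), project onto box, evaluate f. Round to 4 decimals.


Step 1: Compute gradient at (-0.5671, -1.8238).
grad_x = 2*3*-0.5671 - 8 = -11.4026
grad_y = 2*7*-1.8238 - 10 = -35.5332
Step 2: Gradient step.
x_raw = -0.5671 - 0.01*-11.4026 = -0.4531
y_raw = -1.8238 - 0.01*-35.5332 = -1.4685
Step 3: Project onto [-3, 5].
x_proj = clip(-0.4531) = -0.4531
y_proj = clip(-1.4685) = -1.4685
Step 4: Evaluate f.
f(-0.4531, -1.4685) = 34.0199


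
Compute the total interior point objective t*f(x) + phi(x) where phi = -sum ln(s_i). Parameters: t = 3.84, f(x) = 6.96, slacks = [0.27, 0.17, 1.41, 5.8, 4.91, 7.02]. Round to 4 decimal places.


Step 1: Compute log-barrier.
ln values: [-1.3093, -1.772, 0.3436, 1.7579, 1.5913, 1.9488]
phi = -(-1.3093 - 1.772 + 0.3436 + 1.7579 + 1.5913 + 1.9488) = -2.5602
Step 2: Compute augmented objective.
t*f(x) = 3.84*6.96 = 26.7264
Total = 26.7264 - 2.5602 = 24.1662


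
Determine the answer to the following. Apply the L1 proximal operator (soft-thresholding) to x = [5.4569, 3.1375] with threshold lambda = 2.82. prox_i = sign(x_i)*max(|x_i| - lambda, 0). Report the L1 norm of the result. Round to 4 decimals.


Soft-thresholding with lambda = 2.82:
prox(5.4569) = sign(5.4569)*max(|5.4569| - 2.82, 0) = 2.6369
prox(3.1375) = sign(3.1375)*max(|3.1375| - 2.82, 0) = 0.3175
prox(x) = [2.6369, 0.3175]
||prox(x)||_1 = 2.6369 + 0.3175 = 2.9544


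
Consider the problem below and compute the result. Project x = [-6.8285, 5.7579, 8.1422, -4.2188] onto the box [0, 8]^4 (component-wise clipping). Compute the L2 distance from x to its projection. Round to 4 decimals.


Project each component onto [0, 8].
clip(-6.8285) = 0.0, clip(5.7579) = 5.7579, clip(8.1422) = 8.0, clip(-4.2188) = 0.0
Projection = [0.0, 5.7579, 8.0, 0.0]
Squared diffs: [46.6284, 0.0, 0.0202, 17.7983]
Distance = sqrt(64.4469) = 8.0279


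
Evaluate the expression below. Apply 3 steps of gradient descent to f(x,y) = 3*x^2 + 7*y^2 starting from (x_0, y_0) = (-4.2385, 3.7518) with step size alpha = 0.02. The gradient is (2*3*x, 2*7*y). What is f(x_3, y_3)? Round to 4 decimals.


Gradient descent on f(x,y) = 3*x^2 + 7*y^2.
Starting point: (-4.2385, 3.7518), alpha = 0.02
Step 1: grad_x = 2*3*-4.2385 = -25.431, grad_y = 2*7*3.7518 = 52.5252
  x_1 = -4.2385 - 0.02*-25.431 = -3.7299
  y_1 = 3.7518 - 0.02*52.5252 = 2.7013
Step 2: grad_x = 2*3*-3.7299 = -22.3793, grad_y = 2*7*2.7013 = 37.8181
  x_2 = -3.7299 - 0.02*-22.3793 = -3.2823
  y_2 = 2.7013 - 0.02*37.8181 = 1.9449
Step 3: grad_x = 2*3*-3.2823 = -19.6938, grad_y = 2*7*1.9449 = 27.2291
  x_3 = -3.2823 - 0.02*-19.6938 = -2.8884
  y_3 = 1.9449 - 0.02*27.2291 = 1.4004
f(-2.8884, 1.4004) = 3*(-2.8884)^2 + 7*1.4004^2 = 38.7558


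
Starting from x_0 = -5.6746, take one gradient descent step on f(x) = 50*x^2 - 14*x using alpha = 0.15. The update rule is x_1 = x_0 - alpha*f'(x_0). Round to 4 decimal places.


We compute the gradient at x_0 and apply the update.
f'(x) = 100*x - 14
f'(-5.6746) = 100*-5.6746 - 14 = -581.46
x_1 = -5.6746 - 0.15*-581.46 = 81.5444


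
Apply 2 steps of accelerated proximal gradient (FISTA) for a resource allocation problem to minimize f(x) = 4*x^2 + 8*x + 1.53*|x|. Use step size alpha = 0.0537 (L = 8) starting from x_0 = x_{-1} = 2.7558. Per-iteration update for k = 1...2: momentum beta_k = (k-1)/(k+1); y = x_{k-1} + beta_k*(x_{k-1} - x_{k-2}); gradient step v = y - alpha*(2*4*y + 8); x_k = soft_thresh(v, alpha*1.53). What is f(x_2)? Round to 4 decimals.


FISTA on f(x) = 4*x^2 + 8*x + 1.53*|x|
L = 8, alpha = 0.0537
Iteration 1: beta = 0.0, y = 2.7558 + 0.0*(2.7558 - 2.7558) = 2.7558
  grad(y) = 30.0464, v = y - alpha*grad = 1.1423
  prox(v) = soft_thresh(1.1423, 0.0822) = 1.0601
Iteration 2: beta = 0.3333, y = 1.0601 + 0.3333*(1.0601 - 2.7558) = 0.4949
  grad(y) = 11.9594, v = y - alpha*grad = -0.1473
  prox(v) = soft_thresh(-0.1473, 0.0822) = -0.0651
f(x_2) = 4*(-0.0651)^2 + 8*(-0.0651) + 1.53*|-0.0651| = -0.4044


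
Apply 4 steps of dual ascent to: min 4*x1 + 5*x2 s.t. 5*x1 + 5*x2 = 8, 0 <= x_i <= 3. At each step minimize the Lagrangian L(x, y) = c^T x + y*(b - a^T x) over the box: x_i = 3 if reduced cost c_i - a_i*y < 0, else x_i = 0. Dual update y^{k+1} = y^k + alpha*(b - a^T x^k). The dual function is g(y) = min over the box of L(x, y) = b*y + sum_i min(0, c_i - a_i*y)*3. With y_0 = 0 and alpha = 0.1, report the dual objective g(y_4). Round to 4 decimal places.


Dual ascent for LP: min 4*x1 + 5*x2, 5*x1 + 5*x2 = 8, 0 <= x_i <= 3
Step 1: y^k = 0.0, reduced costs: (4.0, 5.0)
  x^k = (0.0, 0.0), subgradient = b - a^T x = 8.0
  y^{k+1} = 0.0 + 0.1*8.0 = 0.8
Step 2: y^k = 0.8, reduced costs: (0.0, 1.0)
  x^k = (0.0, 0.0), subgradient = b - a^T x = 8.0
  y^{k+1} = 0.8 + 0.1*8.0 = 1.6
Step 3: y^k = 1.6, reduced costs: (-4.0, -3.0)
  x^k = (3.0, 3.0), subgradient = b - a^T x = -22.0
  y^{k+1} = 1.6 + 0.1*-22.0 = -0.6
Step 4: y^k = -0.6, reduced costs: (7.0, 8.0)
  x^k = (0.0, 0.0), subgradient = b - a^T x = 8.0
  y^{k+1} = -0.6 + 0.1*8.0 = 0.2
Dual objective at y_4 = 0.2: reduced costs (3.0, 4.0), box minimizer x = (0.0, 0.0)
g(y_4) = b*y + (c1 - a1*y)*x1 + (c2 - a2*y)*x2 = 8*0.2 + 3.0*0.0 + 4.0*0.0 = 1.6 + 0.0 + 0.0 = 1.6


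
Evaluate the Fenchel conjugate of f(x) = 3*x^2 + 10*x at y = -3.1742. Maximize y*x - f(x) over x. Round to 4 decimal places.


f*(y) = sup_x {y*x - a*x^2 - b*x} = sup_x {(y-b)*x - a*x^2}
FOC: (y - b) - 2a*x = 0 => x* = (y - b)/(2a)
x* = (-3.1742 - 10)/(2*3) = -2.1957
f*(-3.1742) = (y-b)^2/(4a) = (-3.1742 - 10)^2/(4*3)
= 173.5595/12 = 14.4633


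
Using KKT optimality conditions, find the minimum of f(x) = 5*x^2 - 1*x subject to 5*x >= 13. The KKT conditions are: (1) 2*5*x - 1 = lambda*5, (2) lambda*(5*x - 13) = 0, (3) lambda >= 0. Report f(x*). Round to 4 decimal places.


Step 1: Try lambda = 0 (constraint inactive).
x_unc = 1/(2*5) = 0.1
Check: 5*0.1 = 0.5 < 13 -- violated!
Step 2: Constraint must be active: 5*x = 13
x* = 13/5 = 2.6
lambda = (2*5*2.6 - 1)/5 = 5.0
Step 3: Compute optimal value.
f(x*) = 5*2.6^2 - 1*2.6 = 31.2


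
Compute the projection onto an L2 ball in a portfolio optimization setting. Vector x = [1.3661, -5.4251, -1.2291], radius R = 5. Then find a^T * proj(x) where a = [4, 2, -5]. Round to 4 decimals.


Step 1: Compute ||x|| (intermediates to 6 decimals).
||x|| = sqrt(1.3661^2 + (-5.4251)^2 + (-1.2291)^2) = 5.727881
Step 2: Project.
Since ||x|| > R, scale = R/||x|| = 5/5.727881 = 0.872923, proj(x) = scale * x
proj(x) = [1.1925, -4.735695, -1.07291]
Step 3: Dot product.
a^T * proj(x) = 4*1.1925 + 2*(-4.735695) - 5*(-1.07291) = 0.6632


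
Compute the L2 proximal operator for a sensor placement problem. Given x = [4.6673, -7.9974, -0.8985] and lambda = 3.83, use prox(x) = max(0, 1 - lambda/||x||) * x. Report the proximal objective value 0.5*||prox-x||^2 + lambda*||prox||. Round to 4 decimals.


Step 1: Compute ||x||.
||x|| = 9.3032
Step 2: Compute scaling factor.
scale = max(0, 1 - 3.83/9.3032) = 0.5883
Step 3: prox(x) = [2.7458, -4.705, -0.5286]
||prox(x)|| = 5.4732
Step 4: Proximal objective.
0.5*||prox-x||^2 = 7.3345
lambda*||prox|| = 20.9624
Total = 28.2968


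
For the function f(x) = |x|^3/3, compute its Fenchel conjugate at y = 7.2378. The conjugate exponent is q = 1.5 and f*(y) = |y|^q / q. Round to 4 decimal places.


The conjugate exponent q satisfies 1/p + 1/q = 1.
p = 3, so q = 3/(3 - 1) = 1.5
|y|^q = 7.2378^1.5 = 19.472
f*(7.2378) = 19.472 / 1.5 = 12.9813


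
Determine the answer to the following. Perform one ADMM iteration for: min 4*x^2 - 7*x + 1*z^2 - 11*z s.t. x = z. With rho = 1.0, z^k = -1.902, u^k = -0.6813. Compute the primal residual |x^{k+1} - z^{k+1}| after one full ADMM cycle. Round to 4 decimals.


ADMM iteration with rho = 1.0, z^k = -1.902, u^k = -0.6813
Step 1: x-update.
Minimize 4*x^2 - 7*x + (1.0/2)*(x + 1.902 - 0.6813)^2
FOC: (2*4 + 1.0)*x = 7 + 1.0*(-1.902 + 0.6813)
x^{k+1} = 0.6421
Step 2: z-update.
Minimize 1*z^2 - 11*z + (1.0/2)*(0.6421 - z - 0.6813)^2
FOC: (2*1 + 1.0)*z = 11 + 1.0*(0.6421 - 0.6813)
z^{k+1} = 3.6536
Step 3: u-update.
u^{k+1} = -0.6813 + 0.6421 - 3.6536 = -3.6928
Step 4: Primal residual = |0.6421 - 3.6536| = 3.0115


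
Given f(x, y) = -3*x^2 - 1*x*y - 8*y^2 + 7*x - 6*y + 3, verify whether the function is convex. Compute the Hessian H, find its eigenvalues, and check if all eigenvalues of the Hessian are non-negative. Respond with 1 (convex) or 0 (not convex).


The Hessian of f(x,y) = -3*x^2 - 1*x*y - 8*y^2 + 7*x - 6*y + 3 is:
H = [[-6, -1], [-1, -16]]
Trace = -6 - 16 = -22
Determinant = -6*-16 - (-1)^2 = 95
Discriminant = (-22)^2 - 4*95 = 104.0
Eigenvalues: lambda_1 = -16.099, lambda_2 = -5.901
The function is not convex.

0


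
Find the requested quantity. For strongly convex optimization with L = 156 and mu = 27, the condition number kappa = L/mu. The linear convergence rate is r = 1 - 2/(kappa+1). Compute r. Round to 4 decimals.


Step 1: Compute the condition number.
kappa = L/mu = 156/27 = 5.7778
Step 2: Compute the convergence rate.
r = 1 - 2/(kappa + 1) = 1 - 2*mu/(L + mu) = (L - mu)/(L + mu) = 129/183 = 0.7049


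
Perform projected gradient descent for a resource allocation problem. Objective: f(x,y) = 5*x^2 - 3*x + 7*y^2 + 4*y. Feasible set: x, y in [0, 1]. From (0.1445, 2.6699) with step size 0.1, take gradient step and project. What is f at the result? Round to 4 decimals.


Step 1: Compute gradient at (0.1445, 2.6699).
grad_x = 2*5*0.1445 - 3 = -1.555
grad_y = 2*7*2.6699 + 4 = 41.3786
Step 2: Gradient step.
x_raw = 0.1445 - 0.1*-1.555 = 0.3
y_raw = 2.6699 - 0.1*41.3786 = -1.468
Step 3: Project onto [0, 1].
x_proj = clip(0.3) = 0.3
y_proj = clip(-1.468) = 0.0
Step 4: Evaluate f.
f(0.3, 0.0) = -0.45


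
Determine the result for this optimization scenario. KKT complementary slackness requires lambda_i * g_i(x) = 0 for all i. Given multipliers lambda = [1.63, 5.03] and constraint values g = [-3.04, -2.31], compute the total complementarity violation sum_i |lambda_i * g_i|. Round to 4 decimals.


KKT complementary slackness check:
lambda_1 * g_1 = 1.63 * -3.04 = -4.9552
lambda_2 * g_2 = 5.03 * -2.31 = -11.6193
Total violation = 4.9552 + 11.6193 = 16.5745


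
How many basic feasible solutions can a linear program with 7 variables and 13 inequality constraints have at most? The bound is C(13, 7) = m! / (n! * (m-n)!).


Each vertex corresponds to some choice of n active constraints out of m, so the number of vertices is at most C(m, n) = m! / (n!(m-n)!).
m = 13, n = 7
Numerator: 13 * 12 * 11 * 10 * 9 * 8 * 7
Denominator: 7! = 5040
C(13, 7) = 1716


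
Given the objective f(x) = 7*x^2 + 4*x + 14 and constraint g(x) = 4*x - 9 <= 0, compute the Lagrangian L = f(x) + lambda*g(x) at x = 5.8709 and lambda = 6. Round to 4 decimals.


Step 1: Evaluate f(x).
f(5.8709) = 7*5.8709^2 + 4*5.8709 + 14 = 278.7559
Step 2: Evaluate g(x).
g(5.8709) = 4*5.8709 - 9 = 14.4836
Step 3: Compute Lagrangian.
L = 278.7559 + 6*14.4836 = 365.6575


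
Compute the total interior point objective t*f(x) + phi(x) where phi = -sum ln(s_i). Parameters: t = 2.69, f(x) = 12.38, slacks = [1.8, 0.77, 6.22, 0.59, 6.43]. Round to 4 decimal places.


Step 1: Compute log-barrier.
ln values: [0.5878, -0.2614, 1.8278, -0.5276, 1.861]
phi = -(0.5878 - 0.2614 + 1.8278 - 0.5276 + 1.861) = -3.4875
Step 2: Compute augmented objective.
t*f(x) = 2.69*12.38 = 33.3022
Total = 33.3022 - 3.4875 = 29.8147


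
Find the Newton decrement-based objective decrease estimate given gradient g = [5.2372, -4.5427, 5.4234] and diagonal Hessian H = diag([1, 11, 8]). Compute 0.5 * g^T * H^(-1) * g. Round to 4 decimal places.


Step 1: H is diagonal, so H^(-1) * g = [5.2372, -0.413, 0.6779].
Step 2: g^T H^(-1) g = sum_i g_i^2 / H_ii
  = (5.2372)^2/1 + (-4.5427)^2/11 + (5.4234)^2/8
  = 27.4283 + 1.876 + 3.6767 = 32.9809
Step 3: Objective decrease = 0.5 * g^T H^(-1) g = 16.4905


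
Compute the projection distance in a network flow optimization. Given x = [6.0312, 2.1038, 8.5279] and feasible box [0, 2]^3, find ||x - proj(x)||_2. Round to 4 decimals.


Project each component onto [0, 2].
clip(6.0312) = 2.0, clip(2.1038) = 2.0, clip(8.5279) = 2.0
Projection = [2.0, 2.0, 2.0]
Squared diffs: [16.2506, 0.0108, 42.6135]
Distance = sqrt(58.8749) = 7.673


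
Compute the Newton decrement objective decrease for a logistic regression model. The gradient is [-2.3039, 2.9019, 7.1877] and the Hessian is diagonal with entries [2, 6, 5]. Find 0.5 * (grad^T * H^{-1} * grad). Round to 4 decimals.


Step 1: H is diagonal, so H^(-1) * g = [-1.152, 0.4837, 1.4375].
Step 2: g^T H^(-1) g = sum_i g_i^2 / H_ii
  = (-2.3039)^2/2 + (2.9019)^2/6 + (7.1877)^2/5
  = 2.654 + 1.4035 + 10.3326 = 14.3901
Step 3: Objective decrease = 0.5 * g^T H^(-1) g = 7.195


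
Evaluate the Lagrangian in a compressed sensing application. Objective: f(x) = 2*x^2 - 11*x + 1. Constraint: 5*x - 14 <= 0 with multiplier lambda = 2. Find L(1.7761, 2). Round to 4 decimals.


Step 1: Evaluate f(x).
f(1.7761) = 2*1.7761^2 - 11*1.7761 + 1 = -12.228
Step 2: Evaluate g(x).
g(1.7761) = 5*1.7761 - 14 = -5.1195
Step 3: Compute Lagrangian.
L = -12.228 + 2*-5.1195 = -22.467


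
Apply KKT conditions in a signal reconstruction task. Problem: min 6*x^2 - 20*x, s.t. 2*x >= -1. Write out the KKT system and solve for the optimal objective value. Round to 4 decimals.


Step 1: Try lambda = 0 (constraint inactive).
Stationarity: 2*6*x - 20 = 0
x* = 20/(2*6) = 5/3 = 1.6667 (rounded; the exact value 5/3 is used below)
Check constraint: 2*1.6667 = 3.3334 >= -1 -- satisfied.
Step 2: Compute optimal value.
f(x*) = 6*(5/3)^2 - 20*(5/3) = -16.6667


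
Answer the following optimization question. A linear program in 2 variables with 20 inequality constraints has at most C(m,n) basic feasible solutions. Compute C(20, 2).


Each vertex corresponds to some choice of n active constraints out of m, so the number of vertices is at most C(m, n) = m! / (n!(m-n)!).
m = 20, n = 2
Numerator: 20 * 19
Denominator: 2! = 2
C(20, 2) = 190


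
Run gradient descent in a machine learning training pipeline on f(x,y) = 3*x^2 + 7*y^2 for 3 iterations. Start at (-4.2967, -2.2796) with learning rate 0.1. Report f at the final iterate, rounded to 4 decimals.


Gradient descent on f(x,y) = 3*x^2 + 7*y^2.
Starting point: (-4.2967, -2.2796), alpha = 0.1
Step 1: grad_x = 2*3*-4.2967 = -25.7802, grad_y = 2*7*-2.2796 = -31.9144
  x_1 = -4.2967 - 0.1*-25.7802 = -1.7187
  y_1 = -2.2796 - 0.1*-31.9144 = 0.9118
Step 2: grad_x = 2*3*-1.7187 = -10.3121, grad_y = 2*7*0.9118 = 12.7658
  x_2 = -1.7187 - 0.1*-10.3121 = -0.6875
  y_2 = 0.9118 - 0.1*12.7658 = -0.3647
Step 3: grad_x = 2*3*-0.6875 = -4.1248, grad_y = 2*7*-0.3647 = -5.1063
  x_3 = -0.6875 - 0.1*-4.1248 = -0.275
  y_3 = -0.3647 - 0.1*-5.1063 = 0.1459
f(-0.275, 0.1459) = 3*(-0.275)^2 + 7*0.1459^2 = 0.3759


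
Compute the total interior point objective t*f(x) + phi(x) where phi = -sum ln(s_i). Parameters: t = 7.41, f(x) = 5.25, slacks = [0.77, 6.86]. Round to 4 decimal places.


Step 1: Compute log-barrier.
ln values: [-0.2614, 1.9257]
phi = -(-0.2614 + 1.9257) = -1.6643
Step 2: Compute augmented objective.
t*f(x) = 7.41*5.25 = 38.9025
Total = 38.9025 - 1.6643 = 37.2382


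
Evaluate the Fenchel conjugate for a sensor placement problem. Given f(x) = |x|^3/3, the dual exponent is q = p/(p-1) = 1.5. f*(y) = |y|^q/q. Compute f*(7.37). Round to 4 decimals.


The conjugate exponent q satisfies 1/p + 1/q = 1.
p = 3, so q = 3/(3 - 1) = 1.5
|y|^q = 7.37^1.5 = 20.0079
f*(7.37) = 20.0079 / 1.5 = 13.3386


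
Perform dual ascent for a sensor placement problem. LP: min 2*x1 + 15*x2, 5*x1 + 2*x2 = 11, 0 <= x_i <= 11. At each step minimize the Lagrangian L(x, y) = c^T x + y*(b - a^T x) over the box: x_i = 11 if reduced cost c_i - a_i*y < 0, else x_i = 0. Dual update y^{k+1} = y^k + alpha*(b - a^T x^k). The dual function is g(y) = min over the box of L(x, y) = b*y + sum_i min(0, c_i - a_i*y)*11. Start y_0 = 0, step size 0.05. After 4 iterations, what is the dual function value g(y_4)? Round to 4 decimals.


Dual ascent for LP: min 2*x1 + 15*x2, 5*x1 + 2*x2 = 11, 0 <= x_i <= 11
Step 1: y^k = 0.0, reduced costs: (2.0, 15.0)
  x^k = (0.0, 0.0), subgradient = b - a^T x = 11.0
  y^{k+1} = 0.0 + 0.05*11.0 = 0.55
Step 2: y^k = 0.55, reduced costs: (-0.75, 13.9)
  x^k = (11.0, 0.0), subgradient = b - a^T x = -44.0
  y^{k+1} = 0.55 + 0.05*-44.0 = -1.65
Step 3: y^k = -1.65, reduced costs: (10.25, 18.3)
  x^k = (0.0, 0.0), subgradient = b - a^T x = 11.0
  y^{k+1} = -1.65 + 0.05*11.0 = -1.1
Step 4: y^k = -1.1, reduced costs: (7.5, 17.2)
  x^k = (0.0, 0.0), subgradient = b - a^T x = 11.0
  y^{k+1} = -1.1 + 0.05*11.0 = -0.55
Dual objective at y_4 = -0.55: reduced costs (4.75, 16.1), box minimizer x = (0.0, 0.0)
g(y_4) = b*y + (c1 - a1*y)*x1 + (c2 - a2*y)*x2 = 11*(-0.55) + 4.75*0.0 + 16.1*0.0 = -6.05 + 0.0 + 0.0 = -6.05


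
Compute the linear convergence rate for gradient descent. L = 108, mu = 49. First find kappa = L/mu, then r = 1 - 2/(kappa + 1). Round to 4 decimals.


Step 1: Compute the condition number.
kappa = L/mu = 108/49 = 2.2041
Step 2: Compute the convergence rate.
r = 1 - 2/(kappa + 1) = 1 - 2*mu/(L + mu) = (L - mu)/(L + mu) = 59/157 = 0.3758


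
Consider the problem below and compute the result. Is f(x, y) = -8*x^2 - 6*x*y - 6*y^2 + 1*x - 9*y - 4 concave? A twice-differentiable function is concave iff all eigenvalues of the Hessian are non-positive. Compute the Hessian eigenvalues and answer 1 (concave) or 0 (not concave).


The Hessian of f(x,y) = -8*x^2 - 6*x*y - 6*y^2 + 1*x - 9*y - 4 is:
H = [[-16, -6], [-6, -12]]
Trace = -16 - 12 = -28
Determinant = -16*-12 - (-6)^2 = 156
Discriminant = (-28)^2 - 4*156 = 160.0
Eigenvalues: lambda_1 = -20.3246, lambda_2 = -7.6754
The function is concave.

1


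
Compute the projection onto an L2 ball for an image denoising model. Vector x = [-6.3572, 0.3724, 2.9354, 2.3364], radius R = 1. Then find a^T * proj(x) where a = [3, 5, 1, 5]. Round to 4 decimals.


Step 1: Compute ||x|| (intermediates to 6 decimals).
||x|| = sqrt((-6.3572)^2 + 0.3724^2 + 2.9354^2 + 2.3364^2) = 7.391076
Step 2: Project.
Since ||x|| > R, scale = R/||x|| = 1/7.391076 = 0.135298, proj(x) = scale * x
proj(x) = [-0.860116, 0.050385, 0.397154, 0.31611]
Step 3: Dot product.
a^T * proj(x) = 3*(-0.860116) + 5*0.050385 + 1*0.397154 + 5*0.31611 = -0.3507


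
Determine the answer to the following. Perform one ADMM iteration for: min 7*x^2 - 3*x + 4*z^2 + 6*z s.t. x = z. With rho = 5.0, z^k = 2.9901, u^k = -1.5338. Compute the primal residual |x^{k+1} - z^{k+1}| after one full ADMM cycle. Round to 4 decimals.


ADMM iteration with rho = 5.0, z^k = 2.9901, u^k = -1.5338
Step 1: x-update.
Minimize 7*x^2 - 3*x + (5.0/2)*(x - 2.9901 - 1.5338)^2
FOC: (2*7 + 5.0)*x = 3 + 5.0*(2.9901 + 1.5338)
x^{k+1} = 1.3484
Step 2: z-update.
Minimize 4*z^2 + 6*z + (5.0/2)*(1.3484 - z - 1.5338)^2
FOC: (2*4 + 5.0)*z = -6 + 5.0*(1.3484 - 1.5338)
z^{k+1} = -0.5328
Step 3: u-update.
u^{k+1} = -1.5338 + 1.3484 + 0.5328 = 0.3474
Step 4: Primal residual = |1.3484 + 0.5328| = 1.8812
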